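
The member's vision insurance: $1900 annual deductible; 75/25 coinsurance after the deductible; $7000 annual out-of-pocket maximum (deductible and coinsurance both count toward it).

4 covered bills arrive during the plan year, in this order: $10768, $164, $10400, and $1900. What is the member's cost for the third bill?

$2600

Claim 1 ($10768): $1900 finishes the deductible; $8868 goes to coinsurance; 25% of $8868 = $2217. Member owes $4117 (running OOP $4117).
Claim 2 ($164): 25% coinsurance on $164 = $41. Member owes $41 (running OOP $4158).
Claim 3 ($10400): deductible met; 25% of $10400 = $2600. Member owes $2600 (running OOP $6758).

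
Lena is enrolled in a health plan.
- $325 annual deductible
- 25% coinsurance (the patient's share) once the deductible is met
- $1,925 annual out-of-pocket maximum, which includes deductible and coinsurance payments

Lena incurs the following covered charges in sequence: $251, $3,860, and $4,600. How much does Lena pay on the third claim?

#1 ($251): entire amount goes to the deductible. Cost to patient: $251. OOP to date $251.
#2 ($3,860): deductible takes $74, $3,786 remains; 25% of $3,786 = $946.50. Cost to patient: $1,020.50. OOP to date $1,271.50.
#3 ($4,600): deductible already satisfied, so patient's share is 25% × $4,600 = $1,150. OOP would hit $2,421.50 > $1,925, so the cap limits the patient to $1,925 − $1,271.50 = $653.50.

$653.50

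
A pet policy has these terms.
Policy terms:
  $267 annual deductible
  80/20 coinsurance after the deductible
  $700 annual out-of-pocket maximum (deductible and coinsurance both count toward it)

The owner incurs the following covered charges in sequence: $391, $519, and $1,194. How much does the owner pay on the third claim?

$238.80

Claim 1 — $391: $267 to deductible, leaving $124; owner's 20% is $24.80. Owner pays $291.80; OOP now $291.80.
Claim 2 — $519: deductible already satisfied, so owner's share is 20% × $519 = $103.80. Owner pays $103.80; OOP now $395.60.
Claim 3 — $1,194: deductible met; 20% of $1,194 = $238.80. Owner owes $238.80 (running OOP $634.40).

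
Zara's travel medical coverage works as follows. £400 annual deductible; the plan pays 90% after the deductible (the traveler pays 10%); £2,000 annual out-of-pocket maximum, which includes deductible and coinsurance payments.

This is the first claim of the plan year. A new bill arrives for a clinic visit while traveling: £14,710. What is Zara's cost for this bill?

The full £400 deductible is still open; £400 of this bill applies to it.
That leaves £14,710 − £400 = £14,310 for coinsurance.
Coinsurance: £14,310 × 10% = £1,431.
That puts the traveler's cost at £400 + £1,431 = £1,831 before any cap.
Year-to-date out-of-pocket becomes £0 + £1,831 = £1,831, still under the £2,000 maximum, so no cap applies.

£1,831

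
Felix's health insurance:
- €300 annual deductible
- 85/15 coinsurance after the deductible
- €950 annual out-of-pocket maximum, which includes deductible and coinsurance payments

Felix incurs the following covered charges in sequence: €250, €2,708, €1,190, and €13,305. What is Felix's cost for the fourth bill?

€72.80

Claim 1 — €250: entire amount goes to the deductible. Cost to patient: €250. OOP to date €250.
Claim 2 — €2,708: €50 finishes the deductible; €2,658 goes to coinsurance; 15% of €2,658 = €398.70. Patient pays €448.70; OOP now €698.70.
Claim 3 — €1,190: deductible met; 15% of €1,190 = €178.50. Patient pays €178.50; OOP now €877.20.
Claim 4 — €13,305: deductible already satisfied, so patient's share is 15% × €13,305 = €1,995.75. OOP would hit €2,872.95 > €950, so the cap limits the patient to €950 − €877.20 = €72.80.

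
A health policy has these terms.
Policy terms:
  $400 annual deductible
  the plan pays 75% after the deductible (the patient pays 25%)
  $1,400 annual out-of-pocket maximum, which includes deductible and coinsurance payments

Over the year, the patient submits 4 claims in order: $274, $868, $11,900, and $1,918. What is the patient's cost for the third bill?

$814.50

Bill 1, $274: fully absorbed by the deductible. Patient pays $274; OOP now $274.
Bill 2, $868: deductible takes $126, $742 remains; patient's 25% is $185.50. Cost to patient: $311.50. OOP to date $585.50.
Bill 3, $11,900: 25% coinsurance on $11,900 = $2,975. That would push OOP to $3,560.50, over the $1,400 cap, so patient pays $1,400 − $585.50 = $814.50.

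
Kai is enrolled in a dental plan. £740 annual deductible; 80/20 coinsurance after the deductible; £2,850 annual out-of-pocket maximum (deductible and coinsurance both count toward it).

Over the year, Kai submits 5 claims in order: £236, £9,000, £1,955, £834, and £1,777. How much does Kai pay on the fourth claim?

£19.80

Claim 1 (£236): fully absorbed by the deductible. Patient pays £236; OOP now £236.
Claim 2 (£9,000): deductible takes £504, £8,496 remains; patient's 20% is £1,699.20. Patient owes £2,203.20 (running OOP £2,439.20).
Claim 3 (£1,955): deductible met; 20% of £1,955 = £391. Patient owes £391 (running OOP £2,830.20).
Claim 4 (£834): 20% coinsurance on £834 = £166.80. That would push OOP to £2,997, over the £2,850 cap, so patient pays £2,850 − £2,830.20 = £19.80.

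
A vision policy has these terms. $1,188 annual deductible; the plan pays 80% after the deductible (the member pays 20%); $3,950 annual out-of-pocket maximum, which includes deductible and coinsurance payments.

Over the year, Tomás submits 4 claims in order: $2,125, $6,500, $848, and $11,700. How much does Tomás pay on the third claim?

$169.60

Bill 1, $2,125: deductible takes $1,188, $937 remains; coinsurance $937 × 20% = $187.40. Cost to member: $1,375.40. OOP to date $1,375.40.
Bill 2, $6,500: deductible already satisfied, so member's share is 20% × $6,500 = $1,300. Member owes $1,300 (running OOP $2,675.40).
Bill 3, $848: deductible met; 20% of $848 = $169.60. Member pays $169.60; OOP now $2,845.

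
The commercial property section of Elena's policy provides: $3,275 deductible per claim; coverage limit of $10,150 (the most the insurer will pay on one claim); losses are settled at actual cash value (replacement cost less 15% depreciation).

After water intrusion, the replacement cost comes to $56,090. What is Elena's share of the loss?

$45,940

Actual cash value after 15% depreciation: $56,090 × 85% = $47,676.50.
After the deductible, $47,676.50 − $3,275 = $44,401.50 remains.
$44,401.50 exceeds the $10,150 limit, so the insurer pays the limit: $10,150.
Business's share is the uncovered remainder: $56,090 − $10,150 = $45,940.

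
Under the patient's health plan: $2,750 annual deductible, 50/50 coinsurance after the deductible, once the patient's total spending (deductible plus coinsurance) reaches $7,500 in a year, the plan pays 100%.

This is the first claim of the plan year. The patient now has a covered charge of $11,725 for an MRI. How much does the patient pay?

$7,237.50

Nothing has been paid toward the $2,750 deductible, so the first $2,750 of this charge is applied there.
That leaves $11,725 − $2,750 = $8,975 for coinsurance.
Coinsurance: $8,975 × 50% = $4,487.50.
So the patient owes $2,750 + $4,487.50 = $7,237.50 before any cap.
Year-to-date out-of-pocket becomes $0 + $7,237.50 = $7,237.50, still under the $7,500 maximum, so no cap applies.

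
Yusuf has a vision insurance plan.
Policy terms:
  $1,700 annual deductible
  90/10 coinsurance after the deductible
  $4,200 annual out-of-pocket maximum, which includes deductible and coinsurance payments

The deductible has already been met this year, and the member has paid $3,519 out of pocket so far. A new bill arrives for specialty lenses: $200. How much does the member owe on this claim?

$20

With the deductible met, the entire $200 is subject to coinsurance.
Member's 10% share of $200 is $20.
Total out-of-pocket so far would be $3,519 + $20 = $3,539, below the $4,200 cap — no reduction.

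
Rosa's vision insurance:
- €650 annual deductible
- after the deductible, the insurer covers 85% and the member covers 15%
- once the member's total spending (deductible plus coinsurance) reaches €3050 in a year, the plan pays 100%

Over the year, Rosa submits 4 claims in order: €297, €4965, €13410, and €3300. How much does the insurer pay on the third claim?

#1 (€297): fully absorbed by the deductible. Member owes €297 (running OOP €297). Plan pays €297 − €297 = €0.
#2 (€4965): €353 to deductible, leaving €4612; member's 15% is €691.80. Cost to member: €1044.80. OOP to date €1341.80. Insurer: €4965 − €1044.80 = €3920.20.
#3 (€13410): deductible already satisfied, so member's share is 15% × €13410 = €2011.50. Adding that to €1341.80 gives €3353.30, past the €3050 cap; member pays only €3050 − €1341.80 = €1708.20. Plan pays €13410 − €1708.20 = €11701.80.

€11701.80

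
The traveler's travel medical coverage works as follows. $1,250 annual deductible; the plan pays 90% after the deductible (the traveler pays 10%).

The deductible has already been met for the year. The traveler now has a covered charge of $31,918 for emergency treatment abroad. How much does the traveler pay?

$3,191.80

The deductible is already satisfied, so the full bill goes to coinsurance.
Traveler's 10% share of $31,918 is $3,191.80.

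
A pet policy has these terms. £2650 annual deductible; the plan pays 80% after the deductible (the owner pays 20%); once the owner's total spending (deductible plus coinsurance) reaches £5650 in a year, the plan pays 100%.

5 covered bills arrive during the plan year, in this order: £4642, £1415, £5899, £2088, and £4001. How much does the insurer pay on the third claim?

Bill 1, £4642: deductible takes £2650, £1992 remains; 20% of £1992 = £398.40. Owner owes £3048.40 (running OOP £3048.40). Insurer: £4642 − £3048.40 = £1593.60.
Bill 2, £1415: deductible met; 20% of £1415 = £283. Owner pays £283; OOP now £3331.40. Plan pays £1415 − £283 = £1132.
Bill 3, £5899: 20% coinsurance on £5899 = £1179.80. Cost to owner: £1179.80. OOP to date £4511.20. Insurer: £5899 − £1179.80 = £4719.20.

£4719.20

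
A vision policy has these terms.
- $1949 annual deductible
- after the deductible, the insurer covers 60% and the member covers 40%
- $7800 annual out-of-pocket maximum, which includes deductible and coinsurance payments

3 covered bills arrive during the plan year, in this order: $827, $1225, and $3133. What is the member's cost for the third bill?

$1253.20

Bill 1, $827: entire amount goes to the deductible. Cost to member: $827. OOP to date $827.
Bill 2, $1225: $1122 finishes the deductible; $103 goes to coinsurance; member's 40% is $41.20. Member pays $1163.20; OOP now $1990.20.
Bill 3, $3133: deductible already satisfied, so member's share is 40% × $3133 = $1253.20. Member pays $1253.20; OOP now $3243.40.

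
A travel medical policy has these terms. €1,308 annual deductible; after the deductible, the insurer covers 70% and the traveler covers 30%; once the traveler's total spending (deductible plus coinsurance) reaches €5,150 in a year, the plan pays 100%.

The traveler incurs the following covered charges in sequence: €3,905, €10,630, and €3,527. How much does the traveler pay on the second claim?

€3,062.90

Claim 1 (€3,905): deductible takes €1,308, €2,597 remains; coinsurance €2,597 × 30% = €779.10. Traveler pays €2,087.10; OOP now €2,087.10.
Claim 2 (€10,630): 30% coinsurance on €10,630 = €3,189. Adding that to €2,087.10 gives €5,276.10, past the €5,150 cap; traveler pays only €5,150 − €2,087.10 = €3,062.90.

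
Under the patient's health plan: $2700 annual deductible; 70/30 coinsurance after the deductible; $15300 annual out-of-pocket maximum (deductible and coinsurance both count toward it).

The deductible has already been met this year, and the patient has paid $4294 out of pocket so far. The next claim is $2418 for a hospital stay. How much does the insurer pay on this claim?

The deductible is already satisfied, so the full bill goes to coinsurance.
Coinsurance: $2418 × 30% = $725.40.
Cumulative spending $4294 + $725.40 = $5019.40 stays under the $15300 maximum.
The insurer covers the remainder: $2418 − $725.40 = $1692.60.

$1692.60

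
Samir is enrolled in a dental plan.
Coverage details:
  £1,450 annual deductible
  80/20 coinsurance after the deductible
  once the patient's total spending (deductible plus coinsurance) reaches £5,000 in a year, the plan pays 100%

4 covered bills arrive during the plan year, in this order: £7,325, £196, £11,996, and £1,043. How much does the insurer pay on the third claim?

£9,660.20

Claim 1 — £7,325: £1,450 finishes the deductible; £5,875 goes to coinsurance; patient's 20% is £1,175. Patient pays £2,625; OOP now £2,625. Plan pays £7,325 − £2,625 = £4,700.
Claim 2 — £196: 20% coinsurance on £196 = £39.20. Patient owes £39.20 (running OOP £2,664.20). Plan pays £196 − £39.20 = £156.80.
Claim 3 — £11,996: deductible met; 20% of £11,996 = £2,399.20. Adding that to £2,664.20 gives £5,063.40, past the £5,000 cap; patient pays only £5,000 − £2,664.20 = £2,335.80. Insurer: £11,996 − £2,335.80 = £9,660.20.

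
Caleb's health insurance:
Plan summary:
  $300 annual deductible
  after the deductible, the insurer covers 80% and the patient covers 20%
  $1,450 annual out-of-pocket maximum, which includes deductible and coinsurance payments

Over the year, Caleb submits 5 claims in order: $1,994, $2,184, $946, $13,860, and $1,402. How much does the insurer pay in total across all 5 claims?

Claim 1 ($1,994): deductible takes $300, $1,694 remains; coinsurance $1,694 × 20% = $338.80. Patient owes $638.80 (running OOP $638.80). Plan pays $1,994 − $638.80 = $1,355.20.
Claim 2 ($2,184): deductible already satisfied, so patient's share is 20% × $2,184 = $436.80. Cost to patient: $436.80. OOP to date $1,075.60. Insurer: $2,184 − $436.80 = $1,747.20.
Claim 3 ($946): 20% coinsurance on $946 = $189.20. Patient owes $189.20 (running OOP $1,264.80). Plan pays $946 − $189.20 = $756.80.
Claim 4 ($13,860): 20% coinsurance on $13,860 = $2,772. Adding that to $1,264.80 gives $4,036.80, past the $1,450 cap; patient pays only $1,450 − $1,264.80 = $185.20. Plan pays $13,860 − $185.20 = $13,674.80.
Claim 5 ($1,402): deductible already satisfied, so patient's share is 20% × $1,402 = $280.40. Adding that to $1,450 gives $1,730.40, past the $1,450 cap; patient pays only $1,450 − $1,450 = $0. Insurer: $1,402 − $0 = $1,402.
Insurer total = bills − patient's total = $20,386 − $1,450 = $18,936.

$18,936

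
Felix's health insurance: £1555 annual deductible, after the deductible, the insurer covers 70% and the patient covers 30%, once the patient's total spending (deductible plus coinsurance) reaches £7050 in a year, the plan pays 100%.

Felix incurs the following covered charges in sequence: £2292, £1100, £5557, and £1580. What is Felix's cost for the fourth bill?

£474

#1 (£2292): £1555 finishes the deductible; £737 goes to coinsurance; coinsurance £737 × 30% = £221.10. Patient pays £1776.10; OOP now £1776.10.
#2 (£1100): deductible met; 30% of £1100 = £330. Cost to patient: £330. OOP to date £2106.10.
#3 (£5557): 30% coinsurance on £5557 = £1667.10. Patient pays £1667.10; OOP now £3773.20.
#4 (£1580): deductible already satisfied, so patient's share is 30% × £1580 = £474. Patient pays £474; OOP now £4247.20.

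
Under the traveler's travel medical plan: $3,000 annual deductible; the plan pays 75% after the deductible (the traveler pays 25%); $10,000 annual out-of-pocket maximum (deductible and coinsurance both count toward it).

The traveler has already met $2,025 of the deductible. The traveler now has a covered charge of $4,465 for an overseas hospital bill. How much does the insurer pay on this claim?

Deductible still to meet: $3,000 − $2,025 = $975.
That leaves $4,465 − $975 = $3,490 for coinsurance.
Coinsurance: $3,490 × 25% = $872.50.
Traveler responsibility before any cap: $975 + $872.50 = $1,847.50.
Year-to-date out-of-pocket becomes $2,025 + $1,847.50 = $3,872.50, still under the $10,000 maximum, so no cap applies.
The plan picks up $4,465 − $1,847.50 = $2,617.50.

$2,617.50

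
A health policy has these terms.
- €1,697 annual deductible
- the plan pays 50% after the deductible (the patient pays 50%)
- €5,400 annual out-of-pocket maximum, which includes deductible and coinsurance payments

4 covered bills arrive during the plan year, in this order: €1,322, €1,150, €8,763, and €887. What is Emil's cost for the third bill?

€3,315.50

#1 (€1,322): all of it applies to the deductible. Patient pays €1,322; OOP now €1,322.
#2 (€1,150): €375 to deductible, leaving €775; coinsurance €775 × 50% = €387.50. Patient pays €762.50; OOP now €2,084.50.
#3 (€8,763): deductible already satisfied, so patient's share is 50% × €8,763 = €4,381.50. Adding that to €2,084.50 gives €6,466, past the €5,400 cap; patient pays only €5,400 − €2,084.50 = €3,315.50.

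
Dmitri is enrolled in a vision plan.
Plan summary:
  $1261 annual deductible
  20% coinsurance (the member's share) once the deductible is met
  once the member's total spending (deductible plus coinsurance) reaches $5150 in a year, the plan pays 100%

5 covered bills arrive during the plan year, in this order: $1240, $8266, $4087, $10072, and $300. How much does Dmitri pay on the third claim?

#1 ($1240): fully absorbed by the deductible. Member pays $1240; OOP now $1240.
#2 ($8266): deductible takes $21, $8245 remains; 20% of $8245 = $1649. Member pays $1670; OOP now $2910.
#3 ($4087): deductible already satisfied, so member's share is 20% × $4087 = $817.40. Cost to member: $817.40. OOP to date $3727.40.

$817.40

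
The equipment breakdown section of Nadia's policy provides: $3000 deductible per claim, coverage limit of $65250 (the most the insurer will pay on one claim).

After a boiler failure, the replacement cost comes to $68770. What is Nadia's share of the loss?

$3520

Subtract the deductible: $68770 − $3000 = $65770.
The $65250 per-incident cap binds; insurer pays $65250.
The business owner bears the rest of the original loss: $68770 − $65250 = $3520.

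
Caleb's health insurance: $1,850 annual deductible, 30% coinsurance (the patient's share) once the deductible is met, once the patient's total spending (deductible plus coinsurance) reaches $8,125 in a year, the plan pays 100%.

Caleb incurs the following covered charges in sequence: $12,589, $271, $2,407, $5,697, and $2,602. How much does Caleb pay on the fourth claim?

Claim 1 ($12,589): $1,850 finishes the deductible; $10,739 goes to coinsurance; patient's 30% is $3,221.70. Patient pays $5,071.70; OOP now $5,071.70.
Claim 2 ($271): 30% coinsurance on $271 = $81.30. Cost to patient: $81.30. OOP to date $5,153.
Claim 3 ($2,407): deductible already satisfied, so patient's share is 30% × $2,407 = $722.10. Patient pays $722.10; OOP now $5,875.10.
Claim 4 ($5,697): deductible met; 30% of $5,697 = $1,709.10. Patient owes $1,709.10 (running OOP $7,584.20).

$1,709.10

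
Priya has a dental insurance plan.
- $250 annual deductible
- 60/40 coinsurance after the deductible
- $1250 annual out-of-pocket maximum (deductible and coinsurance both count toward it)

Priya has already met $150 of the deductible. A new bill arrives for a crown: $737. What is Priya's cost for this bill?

$354.80

Remaining deductible: $250 − $150 = $100.
After the $100 deductible portion, $737 − $100 = $637 is subject to coinsurance.
Coinsurance: $637 × 40% = $254.80.
So the patient owes $100 + $254.80 = $354.80 before any cap.
Year-to-date out-of-pocket becomes $150 + $354.80 = $504.80, still under the $1250 maximum, so no cap applies.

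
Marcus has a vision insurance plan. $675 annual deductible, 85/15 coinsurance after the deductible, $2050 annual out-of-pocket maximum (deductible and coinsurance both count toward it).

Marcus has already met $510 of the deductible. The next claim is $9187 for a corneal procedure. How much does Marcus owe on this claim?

$1518.30

$510 of the $675 deductible is already met, leaving $165.
That leaves $9187 − $165 = $9022 for coinsurance.
15% of $9022 = $1353.30 falls to the member.
That puts the member's cost at $165 + $1353.30 = $1518.30 before any cap.
Total out-of-pocket so far would be $510 + $1518.30 = $2028.30, below the $2050 cap — no reduction.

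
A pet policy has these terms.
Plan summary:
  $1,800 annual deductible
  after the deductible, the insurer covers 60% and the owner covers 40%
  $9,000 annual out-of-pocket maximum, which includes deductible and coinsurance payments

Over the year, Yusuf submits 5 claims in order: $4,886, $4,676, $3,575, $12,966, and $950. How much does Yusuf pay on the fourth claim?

#1 ($4,886): $1,800 finishes the deductible; $3,086 goes to coinsurance; coinsurance $3,086 × 40% = $1,234.40. Cost to owner: $3,034.40. OOP to date $3,034.40.
#2 ($4,676): deductible met; 40% of $4,676 = $1,870.40. Cost to owner: $1,870.40. OOP to date $4,904.80.
#3 ($3,575): deductible already satisfied, so owner's share is 40% × $3,575 = $1,430. Cost to owner: $1,430. OOP to date $6,334.80.
#4 ($12,966): 40% coinsurance on $12,966 = $5,186.40. That would push OOP to $11,521.20, over the $9,000 cap, so owner pays $9,000 − $6,334.80 = $2,665.20.

$2,665.20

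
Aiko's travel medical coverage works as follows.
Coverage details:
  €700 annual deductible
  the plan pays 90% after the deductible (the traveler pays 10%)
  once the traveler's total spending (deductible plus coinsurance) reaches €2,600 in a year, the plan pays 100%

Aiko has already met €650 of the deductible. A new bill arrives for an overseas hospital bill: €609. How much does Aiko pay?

€105.90

€650 of the €700 deductible is already met, leaving €50.
After the €50 deductible portion, €609 − €50 = €559 is subject to coinsurance.
10% of €559 = €55.90 falls to the traveler.
That puts the traveler's cost at €50 + €55.90 = €105.90 before any cap.
Cumulative spending €650 + €105.90 = €755.90 stays under the €2,600 maximum.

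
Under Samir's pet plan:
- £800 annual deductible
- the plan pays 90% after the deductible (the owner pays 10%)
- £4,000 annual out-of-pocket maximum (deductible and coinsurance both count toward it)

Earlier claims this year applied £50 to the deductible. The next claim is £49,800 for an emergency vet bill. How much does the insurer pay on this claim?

Remaining deductible: £800 − £50 = £750.
That leaves £49,800 − £750 = £49,050 for coinsurance.
Coinsurance: £49,050 × 10% = £4,905.
That puts the owner's cost at £750 + £4,905 = £5,655 before any cap.
Adding £5,655 to the £50 already spent would give £5,705, which exceeds the £4,000 cap; the owner pays just £4,000 − £50 = £3,950.
The insurer covers the remainder: £49,800 − £3,950 = £45,850.

£45,850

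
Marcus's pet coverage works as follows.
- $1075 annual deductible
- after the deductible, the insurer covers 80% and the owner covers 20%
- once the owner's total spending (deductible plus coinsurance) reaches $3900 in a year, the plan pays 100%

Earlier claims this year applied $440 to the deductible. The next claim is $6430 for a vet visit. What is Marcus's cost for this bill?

$1794

$440 of the $1075 deductible is already met, leaving $635.
The remaining $5795 (= $6430 − $635) moves to coinsurance.
Coinsurance: $5795 × 20% = $1159.
So the owner owes $635 + $1159 = $1794 before any cap.
Year-to-date out-of-pocket becomes $440 + $1794 = $2234, still under the $3900 maximum, so no cap applies.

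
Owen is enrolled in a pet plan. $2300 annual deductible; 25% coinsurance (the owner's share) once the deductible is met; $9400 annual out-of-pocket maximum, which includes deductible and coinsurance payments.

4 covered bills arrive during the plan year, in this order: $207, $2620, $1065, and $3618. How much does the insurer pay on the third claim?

$798.75

Bill 1, $207: entire amount goes to the deductible. Owner pays $207; OOP now $207. Insurer: $207 − $207 = $0.
Bill 2, $2620: deductible takes $2093, $527 remains; owner's 25% is $131.75. Owner pays $2224.75; OOP now $2431.75. Plan pays $2620 − $2224.75 = $395.25.
Bill 3, $1065: deductible met; 25% of $1065 = $266.25. Cost to owner: $266.25. OOP to date $2698. Plan pays $1065 − $266.25 = $798.75.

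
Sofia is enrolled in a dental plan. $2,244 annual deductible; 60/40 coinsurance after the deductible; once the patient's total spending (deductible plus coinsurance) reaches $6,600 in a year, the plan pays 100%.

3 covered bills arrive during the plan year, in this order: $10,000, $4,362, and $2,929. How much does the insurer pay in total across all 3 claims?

#1 ($10,000): deductible takes $2,244, $7,756 remains; coinsurance $7,756 × 40% = $3,102.40. Cost to patient: $5,346.40. OOP to date $5,346.40. Insurer: $10,000 − $5,346.40 = $4,653.60.
#2 ($4,362): 40% coinsurance on $4,362 = $1,744.80. OOP would hit $7,091.20 > $6,600, so the cap limits the patient to $6,600 − $5,346.40 = $1,253.60. Insurer: $4,362 − $1,253.60 = $3,108.40.
#3 ($2,929): 40% coinsurance on $2,929 = $1,171.60. OOP would hit $7,771.60 > $6,600, so the cap limits the patient to $6,600 − $6,600 = $0. Plan pays $2,929 − $0 = $2,929.
Insurer total = bills − patient's total = $17,291 − $6,600 = $10,691.

$10,691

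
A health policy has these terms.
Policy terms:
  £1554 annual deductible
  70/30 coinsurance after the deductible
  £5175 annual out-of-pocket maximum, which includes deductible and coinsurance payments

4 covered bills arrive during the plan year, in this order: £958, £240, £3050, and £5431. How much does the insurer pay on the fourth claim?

Claim 1 — £958: fully absorbed by the deductible. Cost to patient: £958. OOP to date £958. Plan pays £958 − £958 = £0.
Claim 2 — £240: all of it applies to the deductible. Cost to patient: £240. OOP to date £1198. Plan pays £240 − £240 = £0.
Claim 3 — £3050: £356 to deductible, leaving £2694; 30% of £2694 = £808.20. Patient pays £1164.20; OOP now £2362.20. Plan pays £3050 − £1164.20 = £1885.80.
Claim 4 — £5431: deductible met; 30% of £5431 = £1629.30. Cost to patient: £1629.30. OOP to date £3991.50. Insurer: £5431 − £1629.30 = £3801.70.

£3801.70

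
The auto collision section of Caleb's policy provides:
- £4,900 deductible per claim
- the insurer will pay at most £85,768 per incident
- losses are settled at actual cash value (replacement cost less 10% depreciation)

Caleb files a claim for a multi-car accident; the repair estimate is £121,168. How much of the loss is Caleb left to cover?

£35,400

Depreciate 10%: the covered value is £121,168 × 0.9 = £109,051.20.
After the deductible, £109,051.20 − £4,900 = £104,151.20 remains.
Since £104,151.20 > £85,768, the payout is capped at £85,768.
The driver bears the rest of the original loss: £121,168 − £85,768 = £35,400.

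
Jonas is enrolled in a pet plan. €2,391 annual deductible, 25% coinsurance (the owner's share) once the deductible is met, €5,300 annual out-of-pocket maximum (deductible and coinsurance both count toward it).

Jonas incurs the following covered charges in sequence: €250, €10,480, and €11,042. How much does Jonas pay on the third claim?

€824.25

Claim 1 — €250: all of it applies to the deductible. Owner pays €250; OOP now €250.
Claim 2 — €10,480: deductible takes €2,141, €8,339 remains; owner's 25% is €2,084.75. Cost to owner: €4,225.75. OOP to date €4,475.75.
Claim 3 — €11,042: deductible met; 25% of €11,042 = €2,760.50. That would push OOP to €7,236.25, over the €5,300 cap, so owner pays €5,300 − €4,475.75 = €824.25.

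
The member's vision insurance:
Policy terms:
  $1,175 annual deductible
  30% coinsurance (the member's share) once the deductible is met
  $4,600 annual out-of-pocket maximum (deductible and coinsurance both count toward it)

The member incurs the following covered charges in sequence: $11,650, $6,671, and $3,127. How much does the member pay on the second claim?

Bill 1, $11,650: deductible takes $1,175, $10,475 remains; coinsurance $10,475 × 30% = $3,142.50. Cost to member: $4,317.50. OOP to date $4,317.50.
Bill 2, $6,671: deductible already satisfied, so member's share is 30% × $6,671 = $2,001.30. That would push OOP to $6,318.80, over the $4,600 cap, so member pays $4,600 − $4,317.50 = $282.50.

$282.50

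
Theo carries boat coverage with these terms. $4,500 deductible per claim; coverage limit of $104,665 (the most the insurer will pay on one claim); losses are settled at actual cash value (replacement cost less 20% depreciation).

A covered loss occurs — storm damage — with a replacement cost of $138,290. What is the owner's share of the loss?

$33,625

Depreciate 20%: the covered value is $138,290 × 0.8 = $110,632.
Less the $4,500 deductible: $110,632 − $4,500 = $106,132.
Since $106,132 > $104,665, the payout is capped at $104,665.
Owner's share is the uncovered remainder: $138,290 − $104,665 = $33,625.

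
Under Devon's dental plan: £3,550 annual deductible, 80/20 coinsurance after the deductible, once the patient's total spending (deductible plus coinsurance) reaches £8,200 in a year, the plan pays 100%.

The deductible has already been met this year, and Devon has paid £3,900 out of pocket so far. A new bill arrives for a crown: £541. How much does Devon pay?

£108.20

With the deductible met, the entire £541 is subject to coinsurance.
Patient's 20% share of £541 is £108.20.
Year-to-date out-of-pocket becomes £3,900 + £108.20 = £4,008.20, still under the £8,200 maximum, so no cap applies.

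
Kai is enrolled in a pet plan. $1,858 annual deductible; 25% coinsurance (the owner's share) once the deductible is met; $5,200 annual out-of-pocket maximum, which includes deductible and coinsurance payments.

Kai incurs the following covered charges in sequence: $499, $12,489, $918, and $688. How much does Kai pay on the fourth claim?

$172

Claim 1 ($499): all of it applies to the deductible. Owner owes $499 (running OOP $499).
Claim 2 ($12,489): $1,359 finishes the deductible; $11,130 goes to coinsurance; 25% of $11,130 = $2,782.50. Owner pays $4,141.50; OOP now $4,640.50.
Claim 3 ($918): deductible already satisfied, so owner's share is 25% × $918 = $229.50. Owner owes $229.50 (running OOP $4,870).
Claim 4 ($688): deductible already satisfied, so owner's share is 25% × $688 = $172. Cost to owner: $172. OOP to date $5,042.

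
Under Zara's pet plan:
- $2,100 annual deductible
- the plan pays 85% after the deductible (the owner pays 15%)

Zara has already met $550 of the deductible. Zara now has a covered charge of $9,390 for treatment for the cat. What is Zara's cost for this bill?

$2,726

$550 of the $2,100 deductible is already met, leaving $1,550.
That leaves $9,390 − $1,550 = $7,840 for coinsurance.
15% of $7,840 = $1,176 falls to the owner.
So the owner owes $1,550 + $1,176 = $2,726.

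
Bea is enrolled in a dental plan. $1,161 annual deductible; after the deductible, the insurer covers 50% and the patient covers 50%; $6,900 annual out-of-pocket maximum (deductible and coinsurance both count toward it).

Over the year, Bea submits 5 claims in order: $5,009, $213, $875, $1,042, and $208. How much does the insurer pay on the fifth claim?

$104

Claim 1 — $5,009: deductible takes $1,161, $3,848 remains; patient's 50% is $1,924. Cost to patient: $3,085. OOP to date $3,085. Plan pays $5,009 − $3,085 = $1,924.
Claim 2 — $213: deductible met; 50% of $213 = $106.50. Patient owes $106.50 (running OOP $3,191.50). Plan pays $213 − $106.50 = $106.50.
Claim 3 — $875: 50% coinsurance on $875 = $437.50. Patient pays $437.50; OOP now $3,629. Plan pays $875 − $437.50 = $437.50.
Claim 4 — $1,042: deductible met; 50% of $1,042 = $521. Patient owes $521 (running OOP $4,150). Plan pays $1,042 − $521 = $521.
Claim 5 — $208: 50% coinsurance on $208 = $104. Patient pays $104; OOP now $4,254. Insurer: $208 − $104 = $104.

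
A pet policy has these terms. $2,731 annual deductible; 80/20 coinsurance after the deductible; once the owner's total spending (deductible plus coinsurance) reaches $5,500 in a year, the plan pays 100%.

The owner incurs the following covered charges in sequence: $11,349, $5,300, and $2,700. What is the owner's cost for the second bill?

Bill 1, $11,349: $2,731 to deductible, leaving $8,618; 20% of $8,618 = $1,723.60. Owner pays $4,454.60; OOP now $4,454.60.
Bill 2, $5,300: deductible already satisfied, so owner's share is 20% × $5,300 = $1,060. OOP would hit $5,514.60 > $5,500, so the cap limits the owner to $5,500 − $4,454.60 = $1,045.40.

$1,045.40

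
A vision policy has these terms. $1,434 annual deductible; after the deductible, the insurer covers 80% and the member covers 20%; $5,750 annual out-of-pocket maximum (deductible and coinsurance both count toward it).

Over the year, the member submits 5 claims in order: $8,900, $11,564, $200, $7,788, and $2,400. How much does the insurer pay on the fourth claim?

$7,318

Bill 1, $8,900: $1,434 finishes the deductible; $7,466 goes to coinsurance; coinsurance $7,466 × 20% = $1,493.20. Cost to member: $2,927.20. OOP to date $2,927.20. Plan pays $8,900 − $2,927.20 = $5,972.80.
Bill 2, $11,564: deductible already satisfied, so member's share is 20% × $11,564 = $2,312.80. Member pays $2,312.80; OOP now $5,240. Insurer: $11,564 − $2,312.80 = $9,251.20.
Bill 3, $200: 20% coinsurance on $200 = $40. Member pays $40; OOP now $5,280. Plan pays $200 − $40 = $160.
Bill 4, $7,788: deductible already satisfied, so member's share is 20% × $7,788 = $1,557.60. That would push OOP to $6,837.60, over the $5,750 cap, so member pays $5,750 − $5,280 = $470. Insurer: $7,788 − $470 = $7,318.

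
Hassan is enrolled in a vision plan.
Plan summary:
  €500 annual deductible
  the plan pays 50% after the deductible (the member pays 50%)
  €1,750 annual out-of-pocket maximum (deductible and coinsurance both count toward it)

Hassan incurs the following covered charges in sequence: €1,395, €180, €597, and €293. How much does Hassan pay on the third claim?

Bill 1, €1,395: €500 finishes the deductible; €895 goes to coinsurance; member's 50% is €447.50. Cost to member: €947.50. OOP to date €947.50.
Bill 2, €180: deductible already satisfied, so member's share is 50% × €180 = €90. Member owes €90 (running OOP €1,037.50).
Bill 3, €597: deductible met; 50% of €597 = €298.50. Member owes €298.50 (running OOP €1,336).

€298.50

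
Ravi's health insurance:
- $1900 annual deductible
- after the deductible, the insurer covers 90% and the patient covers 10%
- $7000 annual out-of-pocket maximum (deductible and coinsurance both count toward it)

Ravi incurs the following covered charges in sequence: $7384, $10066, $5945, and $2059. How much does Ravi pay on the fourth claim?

$205.90

Bill 1, $7384: deductible takes $1900, $5484 remains; 10% of $5484 = $548.40. Patient owes $2448.40 (running OOP $2448.40).
Bill 2, $10066: 10% coinsurance on $10066 = $1006.60. Patient owes $1006.60 (running OOP $3455).
Bill 3, $5945: 10% coinsurance on $5945 = $594.50. Patient pays $594.50; OOP now $4049.50.
Bill 4, $2059: deductible met; 10% of $2059 = $205.90. Cost to patient: $205.90. OOP to date $4255.40.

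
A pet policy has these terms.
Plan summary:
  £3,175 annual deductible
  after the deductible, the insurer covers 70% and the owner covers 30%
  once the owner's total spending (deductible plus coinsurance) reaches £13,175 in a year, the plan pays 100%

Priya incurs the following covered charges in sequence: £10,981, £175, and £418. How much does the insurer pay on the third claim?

£292.60

Claim 1 — £10,981: deductible takes £3,175, £7,806 remains; coinsurance £7,806 × 30% = £2,341.80. Owner pays £5,516.80; OOP now £5,516.80. Insurer: £10,981 − £5,516.80 = £5,464.20.
Claim 2 — £175: deductible met; 30% of £175 = £52.50. Cost to owner: £52.50. OOP to date £5,569.30. Plan pays £175 − £52.50 = £122.50.
Claim 3 — £418: deductible already satisfied, so owner's share is 30% × £418 = £125.40. Cost to owner: £125.40. OOP to date £5,694.70. Plan pays £418 − £125.40 = £292.60.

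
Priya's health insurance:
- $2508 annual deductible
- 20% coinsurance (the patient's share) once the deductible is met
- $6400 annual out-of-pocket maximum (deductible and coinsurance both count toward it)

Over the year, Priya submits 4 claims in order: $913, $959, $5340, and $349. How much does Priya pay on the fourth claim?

$69.80

#1 ($913): fully absorbed by the deductible. Patient pays $913; OOP now $913.
#2 ($959): entire amount goes to the deductible. Cost to patient: $959. OOP to date $1872.
#3 ($5340): deductible takes $636, $4704 remains; coinsurance $4704 × 20% = $940.80. Patient pays $1576.80; OOP now $3448.80.
#4 ($349): 20% coinsurance on $349 = $69.80. Patient pays $69.80; OOP now $3518.60.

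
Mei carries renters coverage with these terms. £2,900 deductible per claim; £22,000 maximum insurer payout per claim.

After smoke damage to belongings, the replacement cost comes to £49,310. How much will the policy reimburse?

£22,000

After the deductible, £49,310 − £2,900 = £46,410 remains.
Since £46,410 > £22,000, the payout is capped at £22,000.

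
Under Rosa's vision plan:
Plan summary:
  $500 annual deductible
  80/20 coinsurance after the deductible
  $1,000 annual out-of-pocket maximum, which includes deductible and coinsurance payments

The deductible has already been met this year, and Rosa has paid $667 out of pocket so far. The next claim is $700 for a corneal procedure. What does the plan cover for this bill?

The deductible is already satisfied, so the full bill goes to coinsurance.
20% of $700 = $140 falls to the member.
Total out-of-pocket so far would be $667 + $140 = $807, below the $1,000 cap — no reduction.
Insurer pays the balance: $700 − $140 = $560.

$560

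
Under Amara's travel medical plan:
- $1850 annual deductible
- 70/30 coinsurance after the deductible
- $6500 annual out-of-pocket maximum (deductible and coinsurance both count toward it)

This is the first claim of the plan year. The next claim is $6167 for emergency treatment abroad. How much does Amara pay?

Deductible not yet touched, so the first $1850 of the bill goes to the deductible.
That leaves $6167 − $1850 = $4317 for coinsurance.
Coinsurance: $4317 × 30% = $1295.10.
Traveler responsibility before any cap: $1850 + $1295.10 = $3145.10.
Total out-of-pocket so far would be $0 + $3145.10 = $3145.10, below the $6500 cap — no reduction.

$3145.10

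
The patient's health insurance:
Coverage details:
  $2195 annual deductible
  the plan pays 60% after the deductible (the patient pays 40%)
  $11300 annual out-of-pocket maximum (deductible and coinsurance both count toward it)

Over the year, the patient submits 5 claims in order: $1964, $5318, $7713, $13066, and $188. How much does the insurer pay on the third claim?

$4627.80

#1 ($1964): fully absorbed by the deductible. Patient owes $1964 (running OOP $1964). Insurer: $1964 − $1964 = $0.
#2 ($5318): $231 to deductible, leaving $5087; 40% of $5087 = $2034.80. Cost to patient: $2265.80. OOP to date $4229.80. Plan pays $5318 − $2265.80 = $3052.20.
#3 ($7713): deductible already satisfied, so patient's share is 40% × $7713 = $3085.20. Cost to patient: $3085.20. OOP to date $7315. Insurer: $7713 − $3085.20 = $4627.80.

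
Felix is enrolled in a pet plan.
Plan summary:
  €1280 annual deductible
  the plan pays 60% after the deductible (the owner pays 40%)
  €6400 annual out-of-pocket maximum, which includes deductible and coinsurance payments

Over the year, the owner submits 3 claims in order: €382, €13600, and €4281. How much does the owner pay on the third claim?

Claim 1 — €382: all of it applies to the deductible. Cost to owner: €382. OOP to date €382.
Claim 2 — €13600: €898 finishes the deductible; €12702 goes to coinsurance; coinsurance €12702 × 40% = €5080.80. Owner owes €5978.80 (running OOP €6360.80).
Claim 3 — €4281: 40% coinsurance on €4281 = €1712.40. That would push OOP to €8073.20, over the €6400 cap, so owner pays €6400 − €6360.80 = €39.20.

€39.20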